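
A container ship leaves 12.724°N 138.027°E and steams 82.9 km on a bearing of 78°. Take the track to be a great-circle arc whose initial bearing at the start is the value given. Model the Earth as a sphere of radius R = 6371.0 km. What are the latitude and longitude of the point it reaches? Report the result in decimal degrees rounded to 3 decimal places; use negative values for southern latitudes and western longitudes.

Central angle δ = d/R = 0.013012 rad.
Start latitude φ₁ = 0.222076 rad; initial bearing θ = 1.361357 rad.
Applying the spherical law of cosines for sides, sin φ₂ = sin φ₁ cos δ + cos φ₁ sin δ cos θ = 0.222875, so φ₂ = 12.878°.
Then Δλ = atan2(0.012415, 0.950826) = 0.013056 rad, from sin θ sin δ cos φ₁ over cos δ − sin φ₁ sin φ₂.
λ₂ = 138.027° + 0.748° = 138.775°.

latitude 12.878°, longitude 138.775°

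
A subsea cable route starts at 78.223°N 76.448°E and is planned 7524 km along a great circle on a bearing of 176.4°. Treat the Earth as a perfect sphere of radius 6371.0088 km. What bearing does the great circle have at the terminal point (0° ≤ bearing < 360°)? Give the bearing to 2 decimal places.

δ = 7524/6371.0088 = 1.180975 rad (67.6649°).
Start latitude φ₁ = 1.365249 rad; initial bearing θ = 3.078761 rad.
sin φ₂ = sin φ₁ cos δ + cos φ₁ sin δ cos θ = (0.978949)(0.380023) + (0.204103)(0.924977)(-0.998027) = 0.183606
φ₂ = asin(0.183606) = 0.184653 rad = 10.580°.
For the longitude increment, Δλ = atan2( sin θ sin δ cos φ₁, cos δ − sin φ₁ sin φ₂ ) = atan2(0.011854, 0.200283) = 3.387°.
λ₂ = λ₁ + Δλ = 79.835°.
The forward bearing on arrival equals the back-azimuth from the destination plus 180°.
Back-azimuth from P₂ (10.58°, 79.84°) to P₁ (78.22°, 76.45°), with Δλ' = λ₁ − λ₂ = -3.39°: atan2( sin Δλ' cos φ₁ , cos φ₂ sin φ₁ − sin φ₂ cos φ₁ cos Δλ' ) = 359.25°.
Final bearing = (359.25° + 180°) mod 360° = 179.25°.

final bearing 179.25°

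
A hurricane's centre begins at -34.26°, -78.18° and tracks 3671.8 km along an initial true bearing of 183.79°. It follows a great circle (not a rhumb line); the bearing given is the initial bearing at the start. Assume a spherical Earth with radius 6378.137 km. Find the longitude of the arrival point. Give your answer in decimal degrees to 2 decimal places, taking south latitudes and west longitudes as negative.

longitude -83.49°

δ = 3671.8/6378.137 = 0.575685 rad (32.9843°).
With φ₁ = -34.26° = -0.597950 rad and θ = 183.79° = 3.207741 rad:
Applying the spherical law of cosines for sides, sin φ₂ = sin φ₁ cos δ + cos φ₁ sin δ cos θ = -0.921179, so φ₂ = -67.10°.
Δλ = atan2( sin θ sin δ cos φ₁ , cos δ − sin φ₁ sin φ₂ ) = atan2(-0.029742, 0.320243) = -0.092606 rad = -5.31°.
λ₂ = λ₁ + Δλ = -83.49°.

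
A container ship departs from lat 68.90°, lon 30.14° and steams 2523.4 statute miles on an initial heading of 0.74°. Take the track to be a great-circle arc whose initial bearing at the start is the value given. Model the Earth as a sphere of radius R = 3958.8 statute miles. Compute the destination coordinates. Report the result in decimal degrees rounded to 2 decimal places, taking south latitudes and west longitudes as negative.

Central angle δ = d/R = 0.637415 rad.
Converting: φ₁ = 1.202532 rad, θ = 0.012915 rad.
sin φ₂ = sin φ₁ cos δ + cos φ₁ sin δ cos θ = (0.932954)(0.803637) + (0.359997)(0.595120)(0.999917) = 0.963979
φ₂ = asin(0.963979) = 1.301578 rad = 74.57°.
Then Δλ = atan2(0.002767, -0.095711) = 3.112691 rad, from sin θ sin δ cos φ₁ over cos δ − sin φ₁ sin φ₂.
λ₂ = 30.14° + 178.34° = 208.48°, normalized to (−180°, 180°] → -151.52°.

latitude 74.57°, longitude -151.52°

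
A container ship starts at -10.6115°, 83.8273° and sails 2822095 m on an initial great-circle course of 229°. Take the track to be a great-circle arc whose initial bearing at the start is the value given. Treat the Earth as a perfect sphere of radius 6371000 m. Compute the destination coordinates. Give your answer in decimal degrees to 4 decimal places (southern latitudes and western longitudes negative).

latitude -26.2804°, longitude 62.6798°

Angular distance δ = d/R = 2822095 / 6371000 = 0.442960 rad.
Converting: φ₁ = -0.185206 rad, θ = 3.996804 rad.
Applying the spherical law of cosines for sides, sin φ₂ = sin φ₁ cos δ + cos φ₁ sin δ cos θ = -0.442764, so φ₂ = -26.2804°.
For the longitude increment, Δλ = atan2( sin θ sin δ cos φ₁, cos δ − sin φ₁ sin φ₂ ) = atan2(-0.317948, 0.821953) = -21.1475°.
Hence λ₂ = 83.8273° + -21.1475° = 62.6798°.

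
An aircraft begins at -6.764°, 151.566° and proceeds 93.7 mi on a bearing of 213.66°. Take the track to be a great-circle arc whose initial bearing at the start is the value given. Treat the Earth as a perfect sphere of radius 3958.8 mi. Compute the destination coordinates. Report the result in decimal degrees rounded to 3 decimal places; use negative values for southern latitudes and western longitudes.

latitude -7.892°, longitude 150.807°

Central angle δ = d/R = 0.023669 rad.
Converting: φ₁ = -0.118054 rad, θ = 3.729070 rad.
Applying the spherical law of cosines for sides, sin φ₂ = sin φ₁ cos δ + cos φ₁ sin δ cos θ = -0.137309, so φ₂ = -7.892°.
Δλ = atan2( sin θ sin δ cos φ₁ , cos δ − sin φ₁ sin φ₂ ) = atan2(-0.013026, 0.983548) = -0.013243 rad = -0.759°.
λ₂ = 151.566° + -0.759° = 150.807°.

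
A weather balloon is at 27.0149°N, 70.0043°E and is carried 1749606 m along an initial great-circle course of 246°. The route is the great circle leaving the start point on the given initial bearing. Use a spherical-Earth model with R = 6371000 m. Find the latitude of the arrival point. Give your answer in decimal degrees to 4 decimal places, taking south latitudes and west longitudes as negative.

latitude 19.8121°

Central angle δ = d/R = 0.274620 rad.
With φ₁ = 27.0149° = 0.471499 rad and θ = 246° = 4.293510 rad:
sin φ₂ = sin φ₁ cos δ + cos φ₁ sin δ cos θ = (0.454222)(0.962528) + (0.890888)(0.271181)(-0.406737) = 0.338937
φ₂ = asin(0.338937) = 0.345787 rad = 19.8121°.
Then Δλ = atan2(-0.220706, 0.808575) = -0.266465 rad, from sin θ sin δ cos φ₁ over cos δ − sin φ₁ sin φ₂.
λ₂ = λ₁ + Δλ = 54.7370°.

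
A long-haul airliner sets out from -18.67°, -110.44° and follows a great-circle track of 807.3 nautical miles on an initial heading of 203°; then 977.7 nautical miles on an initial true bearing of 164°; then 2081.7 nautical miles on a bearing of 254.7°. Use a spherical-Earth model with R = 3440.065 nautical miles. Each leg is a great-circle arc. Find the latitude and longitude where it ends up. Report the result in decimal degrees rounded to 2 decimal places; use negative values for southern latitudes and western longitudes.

Apply the spherical direct solution leg by leg, carrying full precision between legs.
Leg 1: from (-18.67°, -110.44°), δ = 807.3/3440.065 = 0.234676 rad, θ = 203° → φ = -30.94°, λ = -116.52°.
Leg 2: from (-30.94°, -116.52°), δ = 977.7/3440.065 = 0.284210 rad, θ = 164° → φ = -46.44°, λ = -110.08°.
Leg 3: from (-46.44°, -110.08°), δ = 2081.7/3440.065 = 0.605134 rad, θ = 254.7° → φ = -44.38°, λ = -160.23°.

latitude -44.38°, longitude -160.23°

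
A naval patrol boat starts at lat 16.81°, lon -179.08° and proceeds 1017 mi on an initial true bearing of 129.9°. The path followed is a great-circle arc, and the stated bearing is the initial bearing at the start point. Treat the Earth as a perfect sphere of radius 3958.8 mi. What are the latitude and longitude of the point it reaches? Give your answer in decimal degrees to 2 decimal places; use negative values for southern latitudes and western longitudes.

latitude 7.11°, longitude -167.75°

Central angle δ = d/R = 0.256896 rad.
Start latitude φ₁ = 0.293390 rad; initial bearing θ = 2.267183 rad.
sin φ₂ = sin φ₁ cos δ + cos φ₁ sin δ cos θ = (0.289199)(0.967183) + (0.957269)(0.254080)(-0.641450) = 0.123693
φ₂ = asin(0.123693) = 0.124011 rad = 7.11°.
Then Δλ = atan2(0.186592, 0.931411) = 0.197715 rad, from sin θ sin δ cos φ₁ over cos δ − sin φ₁ sin φ₂.
λ₂ = -179.08° + 11.33° = -167.75°.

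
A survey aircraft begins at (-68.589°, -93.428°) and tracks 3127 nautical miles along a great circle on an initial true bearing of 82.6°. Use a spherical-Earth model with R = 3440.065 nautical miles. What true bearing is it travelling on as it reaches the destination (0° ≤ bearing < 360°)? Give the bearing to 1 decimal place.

Angular distance δ = d/R = 3127 / 3440.065 = 0.908994 rad.
Start latitude φ₁ = -1.197104 rad; initial bearing θ = 1.441642 rad.
Destination latitude: φ₂ = arcsin( sin φ₁ cos δ + cos φ₁ sin δ cos θ ) = arcsin(-0.535036) = -32.346°.
Then Δλ = atan2(0.285589, 0.116429) = 1.183688 rad, from sin θ sin δ cos φ₁ over cos δ − sin φ₁ sin φ₂.
λ₂ = λ₁ + Δλ = -25.608°.
The forward bearing on arrival equals the back-azimuth from the destination plus 180°.
Back-azimuth from P₂ (-32.3°, -25.6°) to P₁ (-68.6°, -93.4°), with Δλ' = λ₁ − λ₂ = -67.8°: atan2( sin Δλ' cos φ₁ , cos φ₂ sin φ₁ − sin φ₂ cos φ₁ cos Δλ' ) = 205.4°.
Final bearing = (205.4° + 180°) mod 360° = 25.4°.

final bearing 25.4°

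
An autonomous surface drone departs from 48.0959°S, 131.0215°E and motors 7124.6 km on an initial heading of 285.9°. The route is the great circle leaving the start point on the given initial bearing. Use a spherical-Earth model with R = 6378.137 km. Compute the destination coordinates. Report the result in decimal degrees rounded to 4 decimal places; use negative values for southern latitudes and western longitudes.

The arc subtends δ = 7124.6/6378.137 = 1.117035 rad at the centre.
With φ₁ = -48.0959° = -0.839432 rad and θ = 285.9° = 4.989896 rad:
sin φ₂ = sin φ₁ cos δ + cos φ₁ sin δ cos θ = (-0.744264)(0.438350) + (0.667886)(0.898805)(0.273959) = -0.161790
φ₂ = asin(-0.161790) = -0.162505 rad = -9.3108°.
Δλ = atan2( sin θ sin δ cos φ₁ , cos δ − sin φ₁ sin φ₂ ) = atan2(-0.577332, 0.317935) = -1.067418 rad = -61.1586°.
λ₂ = λ₁ + Δλ = 69.8629°.

latitude -9.3108°, longitude 69.8629°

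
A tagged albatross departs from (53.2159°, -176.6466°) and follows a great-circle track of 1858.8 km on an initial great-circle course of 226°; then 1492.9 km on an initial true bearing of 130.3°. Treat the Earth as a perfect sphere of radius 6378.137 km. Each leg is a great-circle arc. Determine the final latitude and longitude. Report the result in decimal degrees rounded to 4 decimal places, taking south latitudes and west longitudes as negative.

latitude 31.0406°, longitude 179.5293°

Apply the spherical direct solution leg by leg, carrying full precision between legs.
Leg 1: from (53.2159°, -176.6466°), δ = 1858.8/6378.137 = 0.291433 rad, θ = 226° → φ = 40.3616°, λ = 167.6148°.
Leg 2: from (40.3616°, 167.6148°), δ = 1492.9/6378.137 = 0.234065 rad, θ = 130.3° → φ = 31.0406°, λ = 179.5293°.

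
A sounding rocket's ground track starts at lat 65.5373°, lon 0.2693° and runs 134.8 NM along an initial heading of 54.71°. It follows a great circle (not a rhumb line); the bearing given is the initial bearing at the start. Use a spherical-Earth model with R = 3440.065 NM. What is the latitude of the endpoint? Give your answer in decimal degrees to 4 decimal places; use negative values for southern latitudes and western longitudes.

Central angle δ = d/R = 0.039185 rad.
With φ₁ = 65.5373° = 1.143842 rad and θ = 54.71° = 0.954870 rad:
sin φ₂ = sin φ₁ cos δ + cos φ₁ sin δ cos θ = (0.910231)(0.999232) + (0.414101)(0.039175)(0.577715) = 0.918904
φ₂ = asin(0.918904) = 1.165294 rad = 66.7664°.
For the longitude increment, Δλ = atan2( sin θ sin δ cos φ₁, cos δ − sin φ₁ sin φ₂ ) = atan2(0.013241, 0.162817) = 4.6495°.
Hence λ₂ = 0.2693° + 4.6495° = 4.9188°.

latitude 66.7664°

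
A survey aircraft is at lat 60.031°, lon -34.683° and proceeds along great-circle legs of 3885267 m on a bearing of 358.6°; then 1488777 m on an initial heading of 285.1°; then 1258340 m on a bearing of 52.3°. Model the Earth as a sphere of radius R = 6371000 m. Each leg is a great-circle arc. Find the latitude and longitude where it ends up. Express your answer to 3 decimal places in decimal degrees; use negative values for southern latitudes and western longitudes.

Apply the spherical direct solution leg by leg, carrying full precision between legs.
Leg 1: from (60.031°, -34.683°), δ = 3885267/6371000 = 0.609836 rad, θ = 358.6° → φ = 84.972°, λ = 154.504°.
Leg 2: from (84.972°, 154.504°), δ = 1488777/6371000 = 0.233680 rad, θ = 285.1° → φ = 76.998°, λ = 70.928°.
Leg 3: from (76.998°, 70.928°), δ = 1258340/6371000 = 0.197511 rad, θ = 52.3° → φ = 79.240°, λ = 127.194°.

latitude 79.240°, longitude 127.194°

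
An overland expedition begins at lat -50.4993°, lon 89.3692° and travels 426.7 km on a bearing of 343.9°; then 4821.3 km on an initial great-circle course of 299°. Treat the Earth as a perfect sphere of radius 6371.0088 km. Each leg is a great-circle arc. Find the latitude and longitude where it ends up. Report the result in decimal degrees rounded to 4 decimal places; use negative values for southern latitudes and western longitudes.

Apply the spherical direct solution leg by leg, carrying full precision between legs.
Leg 1: from (-50.4993°, 89.3692°), δ = 426.7/6371.0088 = 0.066975 rad, θ = 343.9° → φ = -46.8015°, λ = 87.8156°.
Leg 2: from (-46.8015°, 87.8156°), δ = 4821.3/6371.0088 = 0.756756 rad, θ = 299° → φ = -17.5882°, λ = 48.7705°.

latitude -17.5882°, longitude 48.7705°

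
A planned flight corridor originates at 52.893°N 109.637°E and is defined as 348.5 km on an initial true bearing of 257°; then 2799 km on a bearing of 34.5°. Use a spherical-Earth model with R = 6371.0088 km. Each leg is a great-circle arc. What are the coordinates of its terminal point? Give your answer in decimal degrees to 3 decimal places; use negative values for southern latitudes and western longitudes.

Apply the spherical direct solution leg by leg, carrying full precision between legs.
Leg 1: from (52.893°, 109.637°), δ = 348.5/6371.0088 = 0.054701 rad, θ = 257° → φ = 52.083°, λ = 104.664°.
Leg 2: from (52.083°, 104.664°), δ = 2799/6371.0088 = 0.439334 rad, θ = 34.5° → φ = 68.340°, λ = 145.410°.

latitude 68.340°, longitude 145.410°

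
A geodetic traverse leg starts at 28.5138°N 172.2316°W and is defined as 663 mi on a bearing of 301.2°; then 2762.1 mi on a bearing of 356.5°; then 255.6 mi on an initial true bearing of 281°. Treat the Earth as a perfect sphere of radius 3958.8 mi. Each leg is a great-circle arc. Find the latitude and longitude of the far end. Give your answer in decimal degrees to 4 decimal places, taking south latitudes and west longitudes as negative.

Apply the spherical direct solution leg by leg, carrying full precision between legs.
Leg 1: from (28.5138°, -172.2316°), δ = 663/3958.8 = 0.167475 rad, θ = 301.2° → φ = 33.1319°, λ = 177.9651°.
Leg 2: from (33.1319°, 177.9651°), δ = 2762.1/3958.8 = 0.697711 rad, θ = 356.5° → φ = 72.9111°, λ = 170.2948°.
Leg 3: from (72.9111°, 170.2948°), δ = 255.6/3958.8 = 0.064565 rad, θ = 281° → φ = 73.2310°, λ = 157.6139°.

latitude 73.2310°, longitude 157.6139°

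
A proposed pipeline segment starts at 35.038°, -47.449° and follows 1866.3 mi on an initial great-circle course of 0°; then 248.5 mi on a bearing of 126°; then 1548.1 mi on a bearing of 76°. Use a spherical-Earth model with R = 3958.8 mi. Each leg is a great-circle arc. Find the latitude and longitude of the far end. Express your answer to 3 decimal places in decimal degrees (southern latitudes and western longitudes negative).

Apply the spherical direct solution leg by leg, carrying full precision between legs.
Leg 1: from (35.038°, -47.449°), δ = 1866.3/3958.8 = 0.471431 rad, θ = 0° → φ = 62.049°, λ = -47.449°.
Leg 2: from (62.049°, -47.449°), δ = 248.5/3958.8 = 0.062772 rad, θ = 126° → φ = 59.806°, λ = -41.658°.
Leg 3: from (59.806°, -41.658°), δ = 1548.1/3958.8 = 0.391053 rad, θ = 76° → φ = 57.720°, λ = 2.172°.

latitude 57.720°, longitude 2.172°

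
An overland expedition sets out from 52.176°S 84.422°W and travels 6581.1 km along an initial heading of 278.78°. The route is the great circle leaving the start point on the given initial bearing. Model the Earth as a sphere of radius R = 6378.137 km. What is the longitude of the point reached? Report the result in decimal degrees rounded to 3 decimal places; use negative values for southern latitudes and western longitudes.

Angular distance δ = d/R = 6581.1 / 6378.137 = 1.031822 rad.
Start latitude φ₁ = -0.910643 rad; initial bearing θ = 4.865629 rad.
sin φ₂ = sin φ₁ cos δ + cos φ₁ sin δ cos θ = (-0.789898)(0.513256) + (0.613238)(0.858235)(0.152641) = -0.325085
φ₂ = asin(-0.325085) = -0.331102 rad = -18.971°.
Then Δλ = atan2(-0.520135, 0.256472) = -1.112694 rad, from sin θ sin δ cos φ₁ over cos δ − sin φ₁ sin φ₂.
λ₂ = λ₁ + Δλ = -148.175°.

longitude -148.175°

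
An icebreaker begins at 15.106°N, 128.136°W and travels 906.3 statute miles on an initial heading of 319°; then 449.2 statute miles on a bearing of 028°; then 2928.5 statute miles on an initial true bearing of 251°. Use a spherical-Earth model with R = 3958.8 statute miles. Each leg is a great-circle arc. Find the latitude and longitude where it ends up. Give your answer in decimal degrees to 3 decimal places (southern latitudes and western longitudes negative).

Apply the spherical direct solution leg by leg, carrying full precision between legs.
Leg 1: from (15.106°, -128.136°), δ = 906.3/3958.8 = 0.228933 rad, θ = 319° → φ = 24.782°, λ = -137.574°.
Leg 2: from (24.782°, -137.574°), δ = 449.2/3958.8 = 0.113469 rad, θ = 28° → φ = 30.480°, λ = -134.038°.
Leg 3: from (30.480°, -134.038°), δ = 2928.5/3958.8 = 0.739744 rad, θ = 251° → φ = 10.692°, λ = -174.477°.

latitude 10.692°, longitude -174.477°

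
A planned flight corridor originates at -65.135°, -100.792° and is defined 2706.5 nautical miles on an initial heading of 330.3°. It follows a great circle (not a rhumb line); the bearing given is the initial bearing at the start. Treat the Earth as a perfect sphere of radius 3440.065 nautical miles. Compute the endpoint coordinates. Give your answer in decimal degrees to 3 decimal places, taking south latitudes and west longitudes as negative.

Angular distance δ = d/R = 2706.5 / 3440.065 = 0.786758 rad.
Converting: φ₁ = -1.136820 rad, θ = 5.764823 rad.
sin φ₂ = sin φ₁ cos δ + cos φ₁ sin δ cos θ = (-0.907301)(0.706144) + (0.420482)(0.708068)(0.868632) = -0.382068
φ₂ = asin(-0.382068) = -0.392033 rad = -22.462°.
Then Δλ = atan2(-0.147513, 0.359493) = -0.389384 rad, from sin θ sin δ cos φ₁ over cos δ − sin φ₁ sin φ₂.
λ₂ = λ₁ + Δλ = -123.102°.

latitude -22.462°, longitude -123.102°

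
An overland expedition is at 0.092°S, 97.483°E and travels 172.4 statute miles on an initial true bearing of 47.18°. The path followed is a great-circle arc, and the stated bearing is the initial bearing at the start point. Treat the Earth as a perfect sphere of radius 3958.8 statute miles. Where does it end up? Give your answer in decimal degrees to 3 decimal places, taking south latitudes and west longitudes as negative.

The arc subtends δ = 172.4/3958.8 = 0.043549 rad at the centre.
Start latitude φ₁ = -0.001606 rad; initial bearing θ = 0.823446 rad.
Destination latitude: φ₂ = arcsin( sin φ₁ cos δ + cos φ₁ sin δ cos θ ) = arcsin(0.027986) = 1.604°.
Δλ = atan2( sin θ sin δ cos φ₁ , cos δ − sin φ₁ sin φ₂ ) = atan2(0.031932, 0.999097) = 0.031950 rad = 1.831°.
λ₂ = 97.483° + 1.831° = 99.314°.

latitude 1.604°, longitude 99.314°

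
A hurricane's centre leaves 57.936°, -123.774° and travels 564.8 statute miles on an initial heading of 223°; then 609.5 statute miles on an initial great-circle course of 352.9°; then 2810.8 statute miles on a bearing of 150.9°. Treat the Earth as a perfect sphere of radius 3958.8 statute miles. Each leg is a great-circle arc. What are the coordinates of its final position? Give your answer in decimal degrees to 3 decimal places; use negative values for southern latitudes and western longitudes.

latitude 22.149°, longitude -114.934°

Apply the spherical direct solution leg by leg, carrying full precision between legs.
Leg 1: from (57.936°, -123.774°), δ = 564.8/3958.8 = 0.142669 rad, θ = 223° → φ = 51.595°, λ = -132.755°.
Leg 2: from (51.595°, -132.755°), δ = 609.5/3958.8 = 0.153961 rad, θ = 352.9° → φ = 60.332°, λ = -134.949°.
Leg 3: from (60.332°, -134.949°), δ = 2810.8/3958.8 = 0.710013 rad, θ = 150.9° → φ = 22.149°, λ = -114.934°.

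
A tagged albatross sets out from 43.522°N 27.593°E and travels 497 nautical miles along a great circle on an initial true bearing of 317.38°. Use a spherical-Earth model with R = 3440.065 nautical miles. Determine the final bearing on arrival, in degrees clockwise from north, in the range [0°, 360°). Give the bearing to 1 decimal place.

Angular distance δ = d/R = 497 / 3440.065 = 0.144474 rad.
Start latitude φ₁ = 0.759602 rad; initial bearing θ = 5.539326 rad.
Destination latitude: φ₂ = arcsin( sin φ₁ cos δ + cos φ₁ sin δ cos θ ) = arcsin(0.758279) = 49.313°.
Then Δλ = atan2(-0.070690, 0.467406) = -0.150101 rad, from sin θ sin δ cos φ₁ over cos δ − sin φ₁ sin φ₂.
Hence λ₂ = 27.593° + -8.600° = 18.993°.
The forward bearing on arrival equals the back-azimuth from the destination plus 180°.
Back-azimuth from P₂ (49.3°, 19.0°) to P₁ (43.5°, 27.6°), with Δλ' = λ₁ − λ₂ = 8.6°: atan2( sin Δλ' cos φ₁ , cos φ₂ sin φ₁ − sin φ₂ cos φ₁ cos Δλ' ) = 131.1°.
Final bearing = (131.1° + 180°) mod 360° = 311.1°.

final bearing 311.1°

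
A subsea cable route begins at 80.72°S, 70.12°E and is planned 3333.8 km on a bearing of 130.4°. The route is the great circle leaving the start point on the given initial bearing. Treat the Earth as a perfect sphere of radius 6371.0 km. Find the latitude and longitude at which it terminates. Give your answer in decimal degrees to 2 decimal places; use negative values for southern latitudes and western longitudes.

latitude -65.10°, longitude -174.57°

δ = 3333.8/6371 = 0.523277 rad (29.9816°).
Start latitude φ₁ = -1.408830 rad; initial bearing θ = 2.275909 rad.
Destination latitude: φ₂ = arcsin( sin φ₁ cos δ + cos φ₁ sin δ cos θ ) = arcsin(-0.907078) = -65.10°.
Then Δλ = atan2(0.061368, -0.029020) = 2.012518 rad, from sin θ sin δ cos φ₁ over cos δ − sin φ₁ sin φ₂.
λ₂ = 70.12° + 115.31° = 185.43°, normalized to (−180°, 180°] → -174.57°.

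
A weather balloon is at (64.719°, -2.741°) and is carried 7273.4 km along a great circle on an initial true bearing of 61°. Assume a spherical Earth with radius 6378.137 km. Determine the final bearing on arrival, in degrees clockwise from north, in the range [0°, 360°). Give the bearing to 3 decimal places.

final bearing 153.072°

The arc subtends δ = 7273.4/6378.137 = 1.140364 rad at the centre.
Start latitude φ₁ = 1.129560 rad; initial bearing θ = 1.064651 rad.
Destination latitude: φ₂ = arcsin( sin φ₁ cos δ + cos φ₁ sin δ cos θ ) = arcsin(0.565456) = 34.434°.
Δλ = atan2( sin θ sin δ cos φ₁ , cos δ − sin φ₁ sin φ₂ ) = atan2(0.339444, -0.094036) = 1.841048 rad = 105.484°.
λ₂ = λ₁ + Δλ = 102.743°.
The forward bearing on arrival equals the back-azimuth from the destination plus 180°.
Back-azimuth from P₂ (34.434°, 102.743°) to P₁ (64.719°, -2.741°), with Δλ' = λ₁ − λ₂ = -105.484°: atan2( sin Δλ' cos φ₁ , cos φ₂ sin φ₁ − sin φ₂ cos φ₁ cos Δλ' ) = 333.072°.
Final bearing = (333.072° + 180°) mod 360° = 153.072°.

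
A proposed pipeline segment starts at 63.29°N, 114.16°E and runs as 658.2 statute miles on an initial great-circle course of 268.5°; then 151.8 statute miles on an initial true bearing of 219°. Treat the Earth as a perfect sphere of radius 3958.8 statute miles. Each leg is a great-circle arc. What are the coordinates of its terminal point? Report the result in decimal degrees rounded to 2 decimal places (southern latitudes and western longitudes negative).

latitude 59.79°, longitude 91.11°

Apply the spherical direct solution leg by leg, carrying full precision between legs.
Leg 1: from (63.29°, 114.16°), δ = 658.2/3958.8 = 0.166263 rad, θ = 268.5° → φ = 61.53°, λ = 93.86°.
Leg 2: from (61.53°, 93.86°), δ = 151.8/3958.8 = 0.038345 rad, θ = 219° → φ = 59.79°, λ = 91.11°.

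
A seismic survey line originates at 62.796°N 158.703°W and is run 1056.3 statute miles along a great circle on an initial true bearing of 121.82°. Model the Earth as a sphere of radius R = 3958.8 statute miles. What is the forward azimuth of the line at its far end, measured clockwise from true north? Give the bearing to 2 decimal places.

The arc subtends δ = 1056.3/3958.8 = 0.266823 rad at the centre.
Start latitude φ₁ = 1.095997 rad; initial bearing θ = 2.126160 rad.
sin φ₂ = sin φ₁ cos δ + cos φ₁ sin δ cos θ = (0.889384)(0.964613) + (0.457160)(0.263668)(-0.527252) = 0.794358
φ₂ = asin(0.794358) = 0.917950 rad = 52.595°.
Then Δλ = atan2(0.102423, 0.258124) = 0.377742 rad, from sin θ sin δ cos φ₁ over cos δ − sin φ₁ sin φ₂.
Hence λ₂ = -158.703° + 21.643° = -137.060°.
The forward bearing on arrival equals the back-azimuth from the destination plus 180°.
Back-azimuth from P₂ (52.59°, -137.06°) to P₁ (62.80°, -158.70°), with Δλ' = λ₁ − λ₂ = -21.64°: atan2( sin Δλ' cos φ₁ , cos φ₂ sin φ₁ − sin φ₂ cos φ₁ cos Δλ' ) = 320.25°.
Final bearing = (320.25° + 180°) mod 360° = 140.25°.

final bearing 140.25°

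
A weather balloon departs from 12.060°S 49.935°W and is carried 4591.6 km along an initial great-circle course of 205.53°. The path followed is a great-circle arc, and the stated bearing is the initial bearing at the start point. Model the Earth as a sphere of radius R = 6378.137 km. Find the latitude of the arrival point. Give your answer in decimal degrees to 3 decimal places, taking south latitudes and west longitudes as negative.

δ = 4591.6/6378.137 = 0.719897 rad (41.2470°).
Converting: φ₁ = -0.210487 rad, θ = 3.587175 rad.
Destination latitude: φ₂ = arcsin( sin φ₁ cos δ + cos φ₁ sin δ cos θ ) = arcsin(-0.738895) = -47.637°.
Then Δλ = atan2(-0.277879, 0.597492) = -0.435320 rad, from sin θ sin δ cos φ₁ over cos δ − sin φ₁ sin φ₂.
Hence λ₂ = -49.935° + -24.942° = -74.877°.

latitude -47.637°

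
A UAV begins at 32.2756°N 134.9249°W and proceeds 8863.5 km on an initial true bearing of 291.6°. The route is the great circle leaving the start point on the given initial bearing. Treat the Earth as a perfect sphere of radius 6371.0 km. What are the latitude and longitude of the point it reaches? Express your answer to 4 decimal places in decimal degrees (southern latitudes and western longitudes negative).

Angular distance δ = d/R = 8863.5 / 6371 = 1.391226 rad.
With φ₁ = 32.2756° = 0.563315 rad and θ = 291.6° = 5.089380 rad:
Destination latitude: φ₂ = arcsin( sin φ₁ cos δ + cos φ₁ sin δ cos θ ) = arcsin(0.401615) = 23.6792°.
Then Δλ = atan2(-0.773476, -0.035853) = -1.617116 rad, from sin θ sin δ cos φ₁ over cos δ − sin φ₁ sin φ₂.
λ₂ = -134.9249° + -92.6539° = -227.5788°, normalized to (−180°, 180°] → 132.4212°.

latitude 23.6792°, longitude 132.4212°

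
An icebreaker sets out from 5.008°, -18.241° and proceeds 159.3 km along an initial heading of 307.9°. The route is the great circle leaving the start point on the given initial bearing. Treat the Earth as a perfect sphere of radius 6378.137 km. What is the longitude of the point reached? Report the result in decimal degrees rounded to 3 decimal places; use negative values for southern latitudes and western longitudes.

Angular distance δ = d/R = 159.3 / 6378.137 = 0.024976 rad.
With φ₁ = 5.008° = 0.087406 rad and θ = 307.9° = 5.373869 rad:
sin φ₂ = sin φ₁ cos δ + cos φ₁ sin δ cos θ = (0.087295)(0.999688) + (0.996183)(0.024973)(0.614285) = 0.102550
φ₂ = asin(0.102550) = 0.102730 rad = 5.886°.
Δλ = atan2( sin θ sin δ cos φ₁ , cos δ − sin φ₁ sin φ₂ ) = atan2(-0.019631, 0.990736) = -0.019812 rad = -1.135°.
λ₂ = λ₁ + Δλ = -19.376°.

longitude -19.376°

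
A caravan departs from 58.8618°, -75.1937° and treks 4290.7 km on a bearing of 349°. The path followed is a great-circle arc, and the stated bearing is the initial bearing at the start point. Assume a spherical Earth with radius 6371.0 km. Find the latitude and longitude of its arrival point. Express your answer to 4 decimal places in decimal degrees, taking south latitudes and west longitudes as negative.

The arc subtends δ = 4290.7/6371 = 0.673474 rad at the centre.
Converting: φ₁ = 1.027332 rad, θ = 6.091199 rad.
Applying the spherical law of cosines for sides, sin φ₂ = sin φ₁ cos δ + cos φ₁ sin δ cos θ = 0.985635, so φ₂ = 80.2768°.
For the longitude increment, Δλ = atan2( sin θ sin δ cos φ₁, cos δ − sin φ₁ sin φ₂ ) = atan2(-0.061540, -0.061967) = -135.1983°.
λ₂ = -75.1937° + -135.1983° = -210.3920°, normalized to (−180°, 180°] → 149.6080°.

latitude 80.2768°, longitude 149.6080°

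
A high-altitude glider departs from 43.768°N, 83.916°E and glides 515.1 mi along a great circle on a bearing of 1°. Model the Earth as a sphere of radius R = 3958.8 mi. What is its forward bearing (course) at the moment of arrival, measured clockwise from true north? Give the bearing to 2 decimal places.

final bearing 1.15°

Angular distance δ = d/R = 515.1 / 3958.8 = 0.130115 rad.
Start latitude φ₁ = 0.763896 rad; initial bearing θ = 0.017453 rad.
Applying the spherical law of cosines for sides, sin φ₂ = sin φ₁ cos δ + cos φ₁ sin δ cos θ = 0.779576, so φ₂ = 51.222°.
Δλ = atan2( sin θ sin δ cos φ₁ , cos δ − sin φ₁ sin φ₂ ) = atan2(0.001635, 0.452283) = 0.003616 rad = 0.207°.
λ₂ = 83.916° + 0.207° = 84.123°.
The forward bearing on arrival equals the back-azimuth from the destination plus 180°.
Back-azimuth from P₂ (51.22°, 84.12°) to P₁ (43.77°, 83.92°), with Δλ' = λ₁ − λ₂ = -0.21°: atan2( sin Δλ' cos φ₁ , cos φ₂ sin φ₁ − sin φ₂ cos φ₁ cos Δλ' ) = 181.15°.
Final bearing = (181.15° + 180°) mod 360° = 1.15°.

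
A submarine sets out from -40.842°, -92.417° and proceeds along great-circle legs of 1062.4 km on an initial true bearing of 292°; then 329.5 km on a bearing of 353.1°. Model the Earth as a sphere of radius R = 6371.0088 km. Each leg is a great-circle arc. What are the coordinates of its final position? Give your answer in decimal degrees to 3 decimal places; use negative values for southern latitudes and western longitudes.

Apply the spherical direct solution leg by leg, carrying full precision between legs.
Leg 1: from (-40.842°, -92.417°), δ = 1062.4/6371.0088 = 0.166755 rad, θ = 292° → φ = -36.717°, λ = -103.486°.
Leg 2: from (-36.717°, -103.486°), δ = 329.5/6371.0088 = 0.051719 rad, θ = 353.1° → φ = -33.775°, λ = -103.914°.

latitude -33.775°, longitude -103.914°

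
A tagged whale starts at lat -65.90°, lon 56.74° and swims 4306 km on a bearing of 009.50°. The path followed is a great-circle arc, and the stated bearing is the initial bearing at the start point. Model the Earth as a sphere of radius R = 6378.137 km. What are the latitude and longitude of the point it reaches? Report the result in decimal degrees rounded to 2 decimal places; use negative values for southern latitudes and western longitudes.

Central angle δ = d/R = 0.675119 rad.
Start latitude φ₁ = -1.150172 rad; initial bearing θ = 0.165806 rad.
Destination latitude: φ₂ = arcsin( sin φ₁ cos δ + cos φ₁ sin δ cos θ ) = arcsin(-0.460886) = -27.44°.
Δλ = atan2( sin θ sin δ cos φ₁ , cos δ − sin φ₁ sin φ₂ ) = atan2(0.042121, 0.359920) = 0.116497 rad = 6.67°.
λ₂ = 56.74° + 6.67° = 63.41°.

latitude -27.44°, longitude 63.41°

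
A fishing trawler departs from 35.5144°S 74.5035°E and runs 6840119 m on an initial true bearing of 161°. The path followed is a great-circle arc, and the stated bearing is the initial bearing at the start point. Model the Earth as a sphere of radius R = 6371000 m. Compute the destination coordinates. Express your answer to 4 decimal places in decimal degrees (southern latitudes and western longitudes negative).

latitude -72.4600°, longitude -177.2111°

Central angle δ = d/R = 1.073633 rad.
With φ₁ = -35.5144° = -0.619843 rad and θ = 161° = 2.809980 rad:
sin φ₂ = sin φ₁ cos δ + cos φ₁ sin δ cos θ = (-0.580908)(0.476934) + (0.813970)(0.878939)(-0.945519) = -0.953507
φ₂ = asin(-0.953507) = -1.264665 rad = -72.4600°.
Δλ = atan2( sin θ sin δ cos φ₁ , cos δ − sin φ₁ sin φ₂ ) = atan2(0.232921, -0.076965) = 1.889936 rad = 108.2854°.
λ₂ = 74.5035° + 108.2854° = 182.7889°, normalized to (−180°, 180°] → -177.2111°.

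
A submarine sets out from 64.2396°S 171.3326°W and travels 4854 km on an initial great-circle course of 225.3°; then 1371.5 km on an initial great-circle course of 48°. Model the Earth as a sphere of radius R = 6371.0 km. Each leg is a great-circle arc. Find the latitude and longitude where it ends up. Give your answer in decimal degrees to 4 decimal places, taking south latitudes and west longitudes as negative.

Apply the spherical direct solution leg by leg, carrying full precision between legs.
Leg 1: from (-64.2396°, -171.3326°), δ = 4854/6371 = 0.761890 rad, θ = 225.3° → φ = -59.6155°, λ = 84.6120°.
Leg 2: from (-59.6155°, 84.6120°), δ = 1371.5/6371 = 0.215272 rad, θ = 48° → φ = -50.3936°, λ = 99.0309°.

latitude -50.3936°, longitude 99.0309°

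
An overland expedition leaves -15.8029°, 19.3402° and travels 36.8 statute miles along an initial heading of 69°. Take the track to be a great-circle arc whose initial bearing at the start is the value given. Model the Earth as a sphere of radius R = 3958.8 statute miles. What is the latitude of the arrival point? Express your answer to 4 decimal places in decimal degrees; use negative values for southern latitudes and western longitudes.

latitude -15.6114°

The arc subtends δ = 36.8/3958.8 = 0.009296 rad at the centre.
With φ₁ = -15.8029° = -0.275813 rad and θ = 69° = 1.204277 rad:
Destination latitude: φ₂ = arcsin( sin φ₁ cos δ + cos φ₁ sin δ cos θ ) = arcsin(-0.269112) = -15.6114°.
For the longitude increment, Δλ = atan2( sin θ sin δ cos φ₁, cos δ − sin φ₁ sin φ₂ ) = atan2(0.008350, 0.926670) = 0.5163°.
Hence λ₂ = 19.3402° + 0.5163° = 19.8565°.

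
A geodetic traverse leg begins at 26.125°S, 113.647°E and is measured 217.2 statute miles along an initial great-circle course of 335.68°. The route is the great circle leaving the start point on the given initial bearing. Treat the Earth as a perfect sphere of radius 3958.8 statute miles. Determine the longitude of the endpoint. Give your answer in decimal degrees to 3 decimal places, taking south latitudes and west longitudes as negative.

δ = 217.2/3958.8 = 0.054865 rad (3.1435°).
Converting: φ₁ = -0.455967 rad, θ = 5.858721 rad.
Applying the spherical law of cosines for sides, sin φ₂ = sin φ₁ cos δ + cos φ₁ sin δ cos θ = -0.394802, so φ₂ = -23.254°.
Δλ = atan2( sin θ sin δ cos φ₁ , cos δ − sin φ₁ sin φ₂ ) = atan2(-0.020277, 0.824652) = -0.024583 rad = -1.409°.
λ₂ = λ₁ + Δλ = 112.238°.

longitude 112.238°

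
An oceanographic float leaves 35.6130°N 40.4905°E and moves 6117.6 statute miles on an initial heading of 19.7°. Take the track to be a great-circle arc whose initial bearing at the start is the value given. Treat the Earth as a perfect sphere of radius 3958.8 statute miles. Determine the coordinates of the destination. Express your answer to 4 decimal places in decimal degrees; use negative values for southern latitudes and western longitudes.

latitude 51.2581°, longitude -172.0895°

Central angle δ = d/R = 1.545317 rad.
Start latitude φ₁ = 0.621564 rad; initial bearing θ = 0.343830 rad.
Applying the spherical law of cosines for sides, sin φ₂ = sin φ₁ cos δ + cos φ₁ sin δ cos θ = 0.779973, so φ₂ = 51.2581°.
Δλ = atan2( sin θ sin δ cos φ₁ , cos δ − sin φ₁ sin φ₂ ) = atan2(0.273959, -0.428707) = 2.572964 rad = 147.4200°.
λ₂ = 40.4905° + 147.4200° = 187.9105°, normalized to (−180°, 180°] → -172.0895°.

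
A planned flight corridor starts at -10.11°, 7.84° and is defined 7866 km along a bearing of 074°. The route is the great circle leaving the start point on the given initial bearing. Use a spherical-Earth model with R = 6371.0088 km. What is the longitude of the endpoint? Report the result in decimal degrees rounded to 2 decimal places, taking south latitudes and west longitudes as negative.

longitude 75.64°

The arc subtends δ = 7866/6371.0088 = 1.234655 rad at the centre.
Start latitude φ₁ = -0.176453 rad; initial bearing θ = 1.291544 rad.
sin φ₂ = sin φ₁ cos δ + cos φ₁ sin δ cos θ = (-0.175539)(0.329847) + (0.984473)(0.944035)(0.275637) = 0.198270
φ₂ = asin(0.198270) = 0.199593 rad = 11.44°.
For the longitude increment, Δλ = atan2( sin θ sin δ cos φ₁, cos δ − sin φ₁ sin φ₂ ) = atan2(0.893374, 0.364651) = 67.80°.
λ₂ = 7.84° + 67.80° = 75.64°.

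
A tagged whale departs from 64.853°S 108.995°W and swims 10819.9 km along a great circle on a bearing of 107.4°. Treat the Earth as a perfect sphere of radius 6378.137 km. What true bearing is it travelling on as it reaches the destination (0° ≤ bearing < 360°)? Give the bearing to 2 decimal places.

final bearing 23.92°

δ = 10819.9/6378.137 = 1.696404 rad (97.1968°).
Start latitude φ₁ = -1.131898 rad; initial bearing θ = 1.874484 rad.
Applying the spherical law of cosines for sides, sin φ₂ = sin φ₁ cos δ + cos φ₁ sin δ cos θ = -0.012670, so φ₂ = -0.726°.
For the longitude increment, Δλ = atan2( sin θ sin δ cos φ₁, cos δ − sin φ₁ sin φ₂ ) = atan2(0.402302, -0.136747) = 108.773°.
λ₂ = λ₁ + Δλ = -0.222°.
The forward bearing on arrival equals the back-azimuth from the destination plus 180°.
Back-azimuth from P₂ (-0.73°, -0.22°) to P₁ (-64.85°, -109.00°), with Δλ' = λ₁ − λ₂ = -108.77°: atan2( sin Δλ' cos φ₁ , cos φ₂ sin φ₁ − sin φ₂ cos φ₁ cos Δλ' ) = 203.92°.
Final bearing = (203.92° + 180°) mod 360° = 23.92°.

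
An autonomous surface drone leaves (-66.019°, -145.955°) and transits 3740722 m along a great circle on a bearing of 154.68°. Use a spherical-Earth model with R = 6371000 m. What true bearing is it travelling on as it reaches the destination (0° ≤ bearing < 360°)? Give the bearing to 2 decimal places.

Central angle δ = d/R = 0.587148 rad.
Converting: φ₁ = -1.152249 rad, θ = 2.699675 rad.
sin φ₂ = sin φ₁ cos δ + cos φ₁ sin δ cos θ = (-0.913680)(0.832524) + (0.406434)(0.553989)(-0.903933) = -0.964190
φ₂ = asin(-0.964190) = -1.302373 rad = -74.620°.
Δλ = atan2( sin θ sin δ cos φ₁ , cos δ − sin φ₁ sin φ₂ ) = atan2(0.096295, -0.048438) = 2.036852 rad = 116.703°.
λ₂ = λ₁ + Δλ = -29.252°.
The forward bearing on arrival equals the back-azimuth from the destination plus 180°.
Back-azimuth from P₂ (-74.62°, -29.25°) to P₁ (-66.02°, -145.96°), with Δλ' = λ₁ − λ₂ = -116.70°: atan2( sin Δλ' cos φ₁ , cos φ₂ sin φ₁ − sin φ₂ cos φ₁ cos Δλ' ) = 220.95°.
Final bearing = (220.95° + 180°) mod 360° = 40.95°.

final bearing 40.95°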